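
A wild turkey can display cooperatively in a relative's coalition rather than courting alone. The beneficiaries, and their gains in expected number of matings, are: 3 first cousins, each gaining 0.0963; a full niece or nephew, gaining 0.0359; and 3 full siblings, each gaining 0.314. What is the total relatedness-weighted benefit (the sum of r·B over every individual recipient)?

r to a first cousin = 1/8 (first cousins share one grandparent pair — two paths of length 4: r = 2·(1/2)^4 = 1/8).
r to a full niece or nephew = 1/4 (full aunt/uncle↔niece/nephew: two paths of length 3 through the shared grandparent pair: r = 2·(1/2)^3 = 1/4).
r to a full sibling = 0.5 (full sibs share both parents — two paths of length 2: r = 2·(1/2)^2 = 1/2).
Summing one r·B term per recipient: 3·0.125·0.0963 + 1·0.25·0.0359 + 3·0.5·0.314 = 0.5160875.

0.5160875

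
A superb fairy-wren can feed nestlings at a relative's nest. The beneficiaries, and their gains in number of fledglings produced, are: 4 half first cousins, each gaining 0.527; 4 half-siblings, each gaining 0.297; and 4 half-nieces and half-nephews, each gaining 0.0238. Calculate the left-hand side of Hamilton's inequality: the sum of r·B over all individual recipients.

r to a half first cousin = 1/16 (half first cousins share one grandparent — one path of length 4: r = (1/2)^4 = 1/16).
r to a half-sibling = 1/4 (half-sibs share one parent — one path of length 2: r = (1/2)^2 = 1/4).
r to a half-niece or half-nephew = 0.125 (half-aunt/uncle↔niece/nephew: one path of length 3: r = (1/2)^3 = 1/8).
Summing one r·B term per recipient: 4·0.0625·0.527 + 4·0.25·0.297 + 4·0.125·0.0238 = 0.44065.

0.44065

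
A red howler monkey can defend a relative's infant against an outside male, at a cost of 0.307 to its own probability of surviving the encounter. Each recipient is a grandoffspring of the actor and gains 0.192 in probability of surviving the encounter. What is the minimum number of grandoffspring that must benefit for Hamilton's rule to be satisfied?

r to a grandoffspring = 1/4 (two parent–offspring links: r = (1/2)^2 = 1/4).
Hamilton's rule: n·r·B > C  ⇒  n > C/(r·B) = 0.307/(0.25·0.192) = 6.396.
The smallest integer exceeding 6.396 is 7.

7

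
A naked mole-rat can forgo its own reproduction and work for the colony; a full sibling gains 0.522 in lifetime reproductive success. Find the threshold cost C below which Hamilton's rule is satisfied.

r to a full sibling = 1/2 (full sibs share both parents — two paths of length 2: r = 2·(1/2)^2 = 1/2).
Hamilton's rule: n·r·B > C, so the trait is favored while C < n·r·B = 1·0.5·0.522 = 0.261.

0.261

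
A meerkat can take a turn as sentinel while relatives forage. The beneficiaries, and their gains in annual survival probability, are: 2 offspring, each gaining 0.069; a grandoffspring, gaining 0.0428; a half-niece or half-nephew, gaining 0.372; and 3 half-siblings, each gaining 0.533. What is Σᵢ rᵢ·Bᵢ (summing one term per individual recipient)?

0.52595

r to an offspring = 1/2 (one parent–offspring link: r = (1/2)^1 = 1/2).
r to a grandoffspring = 1/4 (two parent–offspring links: r = (1/2)^2 = 1/4).
r to a half-niece or half-nephew = 0.125 (half-aunt/uncle↔niece/nephew: one path of length 3: r = (1/2)^3 = 1/8).
r to a half-sibling = 0.25 (half-sibs share one parent — one path of length 2: r = (1/2)^2 = 1/4).
Summing one r·B term per recipient: 2·0.5·0.069 + 1·0.25·0.0428 + 1·0.125·0.372 + 3·0.25·0.533 = 0.52595.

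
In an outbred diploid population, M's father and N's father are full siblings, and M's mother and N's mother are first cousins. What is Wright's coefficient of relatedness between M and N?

Independent pedigree routes through distinct common ancestors add.
M and N are related in two ways: first cousins through their fathers (r = 1/8) and second cousins through their mothers (r = 1/32).
r = 1/8 + 1/32 = 0.15625.

0.15625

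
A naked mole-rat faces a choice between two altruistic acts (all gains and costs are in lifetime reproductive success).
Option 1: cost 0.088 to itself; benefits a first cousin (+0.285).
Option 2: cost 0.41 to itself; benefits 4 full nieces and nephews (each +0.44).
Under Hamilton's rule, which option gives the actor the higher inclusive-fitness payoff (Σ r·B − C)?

Option 2

Option 1: r to a first cousin = 0.125.
Option 1: Σ r·B − C = (1·0.125·0.285) − 0.088 = -0.052375.
Option 2: r to a full niece or nephew = 0.25.
Option 2: Σ r·B − C = (4·0.25·0.44) − 0.41 = 0.03.
Option 2 has the higher net inclusive-fitness payoff.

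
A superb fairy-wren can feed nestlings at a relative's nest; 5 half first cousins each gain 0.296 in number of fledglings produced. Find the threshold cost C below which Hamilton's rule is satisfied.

r to a half first cousin = 0.0625 (half first cousins share one grandparent — one path of length 4: r = (1/2)^4 = 1/16).
Hamilton's rule: n·r·B > C, so the trait is favored while C < n·r·B = 5·0.0625·0.296 = 0.0925.

0.0925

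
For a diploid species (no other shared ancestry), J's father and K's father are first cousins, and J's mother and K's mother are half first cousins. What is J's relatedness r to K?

0.046875

With two independent routes of shared ancestry, r is the sum of the two contributions.
J and K are related in two ways: second cousins through their fathers (r = 1/32) and half second cousins through their mothers (r = 1/64).
r = 1/32 + 1/64 = 0.046875.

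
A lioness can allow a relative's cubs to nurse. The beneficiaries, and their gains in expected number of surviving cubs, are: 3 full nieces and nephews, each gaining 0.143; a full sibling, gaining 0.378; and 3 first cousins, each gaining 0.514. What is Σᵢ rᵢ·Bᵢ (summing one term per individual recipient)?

r to a full niece or nephew = 1/4 (full aunt/uncle↔niece/nephew: two paths of length 3 through the shared grandparent pair: r = 2·(1/2)^3 = 1/4).
r to a full sibling = 0.5 (full sibs share both parents — two paths of length 2: r = 2·(1/2)^2 = 1/2).
r to a first cousin = 1/8 (first cousins share one grandparent pair — two paths of length 4: r = 2·(1/2)^4 = 1/8).
Summing one r·B term per recipient: 3·0.25·0.143 + 1·0.5·0.378 + 3·0.125·0.514 = 0.489.

0.489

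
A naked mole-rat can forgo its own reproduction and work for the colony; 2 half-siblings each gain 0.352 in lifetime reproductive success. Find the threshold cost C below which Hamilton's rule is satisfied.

r to a half-sibling = 0.25 (half-sibs share one parent — one path of length 2: r = (1/2)^2 = 1/4).
Hamilton's rule: n·r·B > C, so the trait is favored while C < n·r·B = 2·0.25·0.352 = 0.176.

0.176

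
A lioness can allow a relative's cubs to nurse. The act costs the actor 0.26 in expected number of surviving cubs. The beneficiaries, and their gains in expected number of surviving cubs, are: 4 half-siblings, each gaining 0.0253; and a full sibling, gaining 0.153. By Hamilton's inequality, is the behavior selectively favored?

Hamilton's rule: the trait is favored when the sum of r·B over every recipient exceeds the actor's cost C.
r to a half-sibling = 0.25 (half-sibs share one parent — one path of length 2: r = (1/2)^2 = 1/4).
r to a full sibling = 1/2 (full sibs share both parents — two paths of length 2: r = 2·(1/2)^2 = 1/2).
Summing one r·B term per recipient: 4·0.25·0.0253 + 1·0.5·0.153 = 0.1018.
0.1018 < 0.26: the indirect benefit is less than the cost.

No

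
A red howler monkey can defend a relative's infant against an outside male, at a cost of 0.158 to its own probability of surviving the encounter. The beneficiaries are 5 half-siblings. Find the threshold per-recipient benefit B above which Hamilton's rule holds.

r to a half-sibling = 0.25 (half-sibs share one parent — one path of length 2: r = (1/2)^2 = 1/4).
Hamilton's rule with n recipients of equal r: n·r·B > C, so B > C/(n·r) = 0.158/(5·0.25) = 0.1264.

0.1264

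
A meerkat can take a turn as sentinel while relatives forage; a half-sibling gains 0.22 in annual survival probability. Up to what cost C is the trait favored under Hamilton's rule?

0.055

r to a half-sibling = 0.25 (half-sibs share one parent — one path of length 2: r = (1/2)^2 = 1/4).
Hamilton's rule: n·r·B > C, so the trait is favored while C < n·r·B = 1·0.25·0.22 = 0.055.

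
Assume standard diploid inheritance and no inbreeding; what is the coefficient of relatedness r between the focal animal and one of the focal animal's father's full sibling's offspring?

0.125

Each parent–offspring link contributes a factor of 1/2, and independent paths through distinct common ancestors add.
First cousins share one grandparent pair — two paths of length 4: r = 2·(1/2)^4 = 1/8.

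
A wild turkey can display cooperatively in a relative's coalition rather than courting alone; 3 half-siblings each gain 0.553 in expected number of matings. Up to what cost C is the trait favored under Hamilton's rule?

r to a half-sibling = 0.25 (half-sibs share one parent — one path of length 2: r = (1/2)^2 = 1/4).
Hamilton's rule: n·r·B > C, so the trait is favored while C < n·r·B = 3·0.25·0.553 = 0.41475.

0.41475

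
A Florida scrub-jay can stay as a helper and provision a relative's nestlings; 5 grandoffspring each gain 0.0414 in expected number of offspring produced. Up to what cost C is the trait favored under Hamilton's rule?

r to a grandoffspring = 0.25 (two parent–offspring links: r = (1/2)^2 = 1/4).
Hamilton's rule: n·r·B > C, so the trait is favored while C < n·r·B = 5·0.25·0.0414 = 0.05175.

0.05175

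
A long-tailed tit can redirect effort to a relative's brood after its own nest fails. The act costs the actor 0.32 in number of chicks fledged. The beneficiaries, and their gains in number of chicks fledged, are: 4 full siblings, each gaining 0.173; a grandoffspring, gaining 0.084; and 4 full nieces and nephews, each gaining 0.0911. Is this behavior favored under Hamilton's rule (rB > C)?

Hamilton's rule: the trait is favored when the sum of r·B over every recipient exceeds the actor's cost C.
r to a full sibling = 0.5 (full sibs share both parents — two paths of length 2: r = 2·(1/2)^2 = 1/2).
r to a grandoffspring = 0.25 (two parent–offspring links: r = (1/2)^2 = 1/4).
r to a full niece or nephew = 0.25 (full aunt/uncle↔niece/nephew: two paths of length 3 through the shared grandparent pair: r = 2·(1/2)^3 = 1/4).
Summing one r·B term per recipient: 4·0.5·0.173 + 1·0.25·0.084 + 4·0.25·0.0911 = 0.4581.
0.4581 > 0.32: the indirect benefit exceeds the cost.

Yes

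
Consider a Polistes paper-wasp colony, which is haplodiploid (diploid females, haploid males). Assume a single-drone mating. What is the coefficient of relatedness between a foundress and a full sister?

0.75

Haplodiploid full sisters inherit their father's entire haploid genome identically (contributing 1/2) and on average half of their mother's contribution (1/2 · 1/2 = 1/4); r = 1/2 + 1/4 = 3/4.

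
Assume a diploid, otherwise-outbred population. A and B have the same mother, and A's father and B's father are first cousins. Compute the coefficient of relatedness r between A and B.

With two independent routes of shared ancestry, r is the sum of the two contributions.
A and B are related in two ways: half-sibs through their shared mother (r = 1/4) and second cousins through their fathers (r = 1/32).
r = 1/4 + 1/32 = 0.28125.

0.28125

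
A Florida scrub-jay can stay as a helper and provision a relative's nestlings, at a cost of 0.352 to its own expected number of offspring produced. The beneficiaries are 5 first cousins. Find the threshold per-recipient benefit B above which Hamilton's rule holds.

r to a first cousin = 1/8 (first cousins share one grandparent pair — two paths of length 4: r = 2·(1/2)^4 = 1/8).
Hamilton's rule with n recipients of equal r: n·r·B > C, so B > C/(n·r) = 0.352/(5·0.125) = 0.5632.

0.5632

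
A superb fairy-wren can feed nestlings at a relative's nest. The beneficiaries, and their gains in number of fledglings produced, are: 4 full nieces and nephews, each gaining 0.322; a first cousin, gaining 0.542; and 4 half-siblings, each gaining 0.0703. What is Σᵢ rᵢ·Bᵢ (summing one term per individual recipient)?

0.46005

r to a full niece or nephew = 0.25 (full aunt/uncle↔niece/nephew: two paths of length 3 through the shared grandparent pair: r = 2·(1/2)^3 = 1/4).
r to a first cousin = 1/8 (first cousins share one grandparent pair — two paths of length 4: r = 2·(1/2)^4 = 1/8).
r to a half-sibling = 0.25 (half-sibs share one parent — one path of length 2: r = (1/2)^2 = 1/4).
Summing one r·B term per recipient: 4·0.25·0.322 + 1·0.125·0.542 + 4·0.25·0.0703 = 0.46005.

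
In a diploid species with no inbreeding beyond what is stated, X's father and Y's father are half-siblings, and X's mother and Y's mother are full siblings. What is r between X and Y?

0.1875

Wright's path rule: contributions from independent ancestry routes add.
X and Y are related in two ways: half first cousins through their fathers (r = 1/16) and first cousins through their mothers (r = 1/8).
r = 1/16 + 1/8 = 3/16 = 0.1875.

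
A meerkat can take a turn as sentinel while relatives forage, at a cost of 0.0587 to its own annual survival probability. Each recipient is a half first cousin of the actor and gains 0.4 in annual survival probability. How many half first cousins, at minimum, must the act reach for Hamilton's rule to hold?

r to a half first cousin = 1/16 (half first cousins share one grandparent — one path of length 4: r = (1/2)^4 = 1/16).
Hamilton's rule: n·r·B > C  ⇒  n > C/(r·B) = 0.0587/(0.0625·0.4) = 2.348.
The smallest integer exceeding 2.348 is 3.

3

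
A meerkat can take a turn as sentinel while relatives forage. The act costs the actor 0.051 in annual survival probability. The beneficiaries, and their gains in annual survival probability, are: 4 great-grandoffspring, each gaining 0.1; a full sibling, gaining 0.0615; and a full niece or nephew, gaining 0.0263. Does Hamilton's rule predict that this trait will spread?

Hamilton's rule: the trait is favored when the sum of r·B over every recipient exceeds the actor's cost C.
r to a great-grandoffspring = 1/8 (three parent–offspring links: r = (1/2)^3 = 1/8).
r to a full sibling = 0.5 (full sibs share both parents — two paths of length 2: r = 2·(1/2)^2 = 1/2).
r to a full niece or nephew = 1/4 (full aunt/uncle↔niece/nephew: two paths of length 3 through the shared grandparent pair: r = 2·(1/2)^3 = 1/4).
Summing one r·B term per recipient: 4·0.125·0.1 + 1·0.5·0.0615 + 1·0.25·0.0263 = 0.087325.
0.087325 > 0.051: the indirect benefit exceeds the cost.

Yes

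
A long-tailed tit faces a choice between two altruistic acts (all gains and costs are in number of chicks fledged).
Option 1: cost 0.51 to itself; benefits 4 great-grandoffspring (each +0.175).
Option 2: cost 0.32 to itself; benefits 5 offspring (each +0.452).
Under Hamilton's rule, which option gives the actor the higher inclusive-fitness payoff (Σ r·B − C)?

Option 1: r to a great-grandoffspring = 0.125.
Option 1: Σ r·B − C = (4·0.125·0.175) − 0.51 = -0.4225.
Option 2: r to an offspring = 0.5.
Option 2: Σ r·B − C = (5·0.5·0.452) − 0.32 = 0.81.
Option 2 has the higher net inclusive-fitness payoff.

Option 2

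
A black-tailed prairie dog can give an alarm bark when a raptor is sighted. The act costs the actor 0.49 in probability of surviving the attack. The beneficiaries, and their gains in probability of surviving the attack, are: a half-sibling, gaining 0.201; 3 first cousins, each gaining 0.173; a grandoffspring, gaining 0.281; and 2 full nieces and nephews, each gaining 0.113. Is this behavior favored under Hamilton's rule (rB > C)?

Hamilton's rule: the trait is favored when the sum of r·B over every recipient exceeds the actor's cost C.
r to a half-sibling = 0.25 (half-sibs share one parent — one path of length 2: r = (1/2)^2 = 1/4).
r to a first cousin = 0.125 (first cousins share one grandparent pair — two paths of length 4: r = 2·(1/2)^4 = 1/8).
r to a grandoffspring = 0.25 (two parent–offspring links: r = (1/2)^2 = 1/4).
r to a full niece or nephew = 0.25 (full aunt/uncle↔niece/nephew: two paths of length 3 through the shared grandparent pair: r = 2·(1/2)^3 = 1/4).
Summing one r·B term per recipient: 1·0.25·0.201 + 3·0.125·0.173 + 1·0.25·0.281 + 2·0.25·0.113 = 0.241875.
0.241875 < 0.49: the indirect benefit is less than the cost.

No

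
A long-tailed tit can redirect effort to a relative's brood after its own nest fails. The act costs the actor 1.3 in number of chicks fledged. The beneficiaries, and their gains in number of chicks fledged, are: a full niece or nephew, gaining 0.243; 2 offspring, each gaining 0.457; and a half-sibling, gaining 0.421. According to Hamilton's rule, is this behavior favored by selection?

No

Hamilton's rule: the trait is favored when the sum of r·B over every recipient exceeds the actor's cost C.
r to a full niece or nephew = 1/4 (full aunt/uncle↔niece/nephew: two paths of length 3 through the shared grandparent pair: r = 2·(1/2)^3 = 1/4).
r to an offspring = 1/2 (one parent–offspring link: r = (1/2)^1 = 1/2).
r to a half-sibling = 0.25 (half-sibs share one parent — one path of length 2: r = (1/2)^2 = 1/4).
Summing one r·B term per recipient: 1·0.25·0.243 + 2·0.5·0.457 + 1·0.25·0.421 = 0.623.
0.623 < 1.3: the indirect benefit is less than the cost.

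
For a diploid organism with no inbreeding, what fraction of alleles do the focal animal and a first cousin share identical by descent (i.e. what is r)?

0.125

Each parent–offspring link contributes a factor of 1/2, and independent paths through distinct common ancestors add.
First cousins share one grandparent pair — two paths of length 4: r = 2·(1/2)^4 = 1/8.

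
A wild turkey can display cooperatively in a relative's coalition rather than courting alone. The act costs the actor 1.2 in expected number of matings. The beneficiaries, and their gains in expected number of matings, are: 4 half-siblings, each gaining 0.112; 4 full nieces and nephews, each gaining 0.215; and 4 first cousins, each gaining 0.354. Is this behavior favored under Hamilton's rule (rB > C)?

Hamilton's rule: the trait is favored when the sum of r·B over every recipient exceeds the actor's cost C.
r to a half-sibling = 1/4 (half-sibs share one parent — one path of length 2: r = (1/2)^2 = 1/4).
r to a full niece or nephew = 1/4 (full aunt/uncle↔niece/nephew: two paths of length 3 through the shared grandparent pair: r = 2·(1/2)^3 = 1/4).
r to a first cousin = 0.125 (first cousins share one grandparent pair — two paths of length 4: r = 2·(1/2)^4 = 1/8).
Summing one r·B term per recipient: 4·0.25·0.112 + 4·0.25·0.215 + 4·0.125·0.354 = 0.504.
0.504 < 1.2: the indirect benefit is less than the cost.

No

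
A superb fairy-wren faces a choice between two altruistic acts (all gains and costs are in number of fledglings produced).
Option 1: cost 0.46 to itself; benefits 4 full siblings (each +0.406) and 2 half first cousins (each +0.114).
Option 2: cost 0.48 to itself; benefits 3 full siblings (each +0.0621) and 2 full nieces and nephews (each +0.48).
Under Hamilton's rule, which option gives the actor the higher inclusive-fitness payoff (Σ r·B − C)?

Option 1: r to a full sibling = 0.5.
Option 1: r to a half first cousin = 0.0625.
Option 1: Σ r·B − C = (4·0.5·0.406 + 2·0.0625·0.114) − 0.46 = 0.36625.
Option 2: r to a full sibling = 0.5.
Option 2: r to a full niece or nephew = 0.25.
Option 2: Σ r·B − C = (3·0.5·0.0621 + 2·0.25·0.48) − 0.48 = -0.14685.
Option 1 has the higher net inclusive-fitness payoff.

Option 1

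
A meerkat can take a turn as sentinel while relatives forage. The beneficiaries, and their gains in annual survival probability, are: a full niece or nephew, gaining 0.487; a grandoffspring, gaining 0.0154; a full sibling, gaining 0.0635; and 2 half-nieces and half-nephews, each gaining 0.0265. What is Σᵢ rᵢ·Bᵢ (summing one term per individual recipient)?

r to a full niece or nephew = 0.25 (full aunt/uncle↔niece/nephew: two paths of length 3 through the shared grandparent pair: r = 2·(1/2)^3 = 1/4).
r to a grandoffspring = 0.25 (two parent–offspring links: r = (1/2)^2 = 1/4).
r to a full sibling = 1/2 (full sibs share both parents — two paths of length 2: r = 2·(1/2)^2 = 1/2).
r to a half-niece or half-nephew = 0.125 (half-aunt/uncle↔niece/nephew: one path of length 3: r = (1/2)^3 = 1/8).
Summing one r·B term per recipient: 1·0.25·0.487 + 1·0.25·0.0154 + 1·0.5·0.0635 + 2·0.125·0.0265 = 0.163975.

0.163975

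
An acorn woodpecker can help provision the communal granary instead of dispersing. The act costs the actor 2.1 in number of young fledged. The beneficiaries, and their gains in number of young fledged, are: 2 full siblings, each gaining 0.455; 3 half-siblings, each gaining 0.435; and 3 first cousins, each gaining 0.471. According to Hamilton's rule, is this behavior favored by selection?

Hamilton's rule: the trait is favored when the sum of r·B over every recipient exceeds the actor's cost C.
r to a full sibling = 0.5 (full sibs share both parents — two paths of length 2: r = 2·(1/2)^2 = 1/2).
r to a half-sibling = 1/4 (half-sibs share one parent — one path of length 2: r = (1/2)^2 = 1/4).
r to a first cousin = 0.125 (first cousins share one grandparent pair — two paths of length 4: r = 2·(1/2)^4 = 1/8).
Summing one r·B term per recipient: 2·0.5·0.455 + 3·0.25·0.435 + 3·0.125·0.471 = 0.957875.
0.957875 < 2.1: the indirect benefit is less than the cost.

No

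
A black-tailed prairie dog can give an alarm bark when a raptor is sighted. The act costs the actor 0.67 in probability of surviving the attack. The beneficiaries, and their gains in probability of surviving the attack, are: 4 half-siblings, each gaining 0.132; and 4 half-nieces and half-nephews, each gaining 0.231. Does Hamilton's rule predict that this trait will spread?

No

Hamilton's rule: the trait is favored when the sum of r·B over every recipient exceeds the actor's cost C.
r to a half-sibling = 0.25 (half-sibs share one parent — one path of length 2: r = (1/2)^2 = 1/4).
r to a half-niece or half-nephew = 1/8 (half-aunt/uncle↔niece/nephew: one path of length 3: r = (1/2)^3 = 1/8).
Summing one r·B term per recipient: 4·0.25·0.132 + 4·0.125·0.231 = 0.2475.
0.2475 < 0.67: the indirect benefit is less than the cost.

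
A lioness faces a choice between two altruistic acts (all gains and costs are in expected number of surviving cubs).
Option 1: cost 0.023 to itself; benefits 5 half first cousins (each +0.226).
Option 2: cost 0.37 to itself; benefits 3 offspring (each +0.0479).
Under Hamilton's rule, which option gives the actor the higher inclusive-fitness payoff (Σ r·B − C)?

Option 1

Option 1: r to a half first cousin = 0.0625.
Option 1: Σ r·B − C = (5·0.0625·0.226) − 0.023 = 0.047625.
Option 2: r to an offspring = 0.5.
Option 2: Σ r·B − C = (3·0.5·0.0479) − 0.37 = -0.29815.
Option 1 has the higher net inclusive-fitness payoff.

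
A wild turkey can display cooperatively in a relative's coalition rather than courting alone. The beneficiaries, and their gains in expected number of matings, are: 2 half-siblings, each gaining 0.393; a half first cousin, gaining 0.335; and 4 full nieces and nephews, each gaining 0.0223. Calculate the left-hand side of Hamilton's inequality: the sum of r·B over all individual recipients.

r to a half-sibling = 0.25 (half-sibs share one parent — one path of length 2: r = (1/2)^2 = 1/4).
r to a half first cousin = 0.0625 (half first cousins share one grandparent — one path of length 4: r = (1/2)^4 = 1/16).
r to a full niece or nephew = 1/4 (full aunt/uncle↔niece/nephew: two paths of length 3 through the shared grandparent pair: r = 2·(1/2)^3 = 1/4).
Summing one r·B term per recipient: 2·0.25·0.393 + 1·0.0625·0.335 + 4·0.25·0.0223 = 0.2397375.

0.2397375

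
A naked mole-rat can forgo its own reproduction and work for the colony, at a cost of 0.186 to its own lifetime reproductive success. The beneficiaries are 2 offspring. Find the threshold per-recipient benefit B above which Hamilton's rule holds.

0.186

r to an offspring = 0.5 (one parent–offspring link: r = (1/2)^1 = 1/2).
Hamilton's rule with n recipients of equal r: n·r·B > C, so B > C/(n·r) = 0.186/(2·0.5) = 0.186.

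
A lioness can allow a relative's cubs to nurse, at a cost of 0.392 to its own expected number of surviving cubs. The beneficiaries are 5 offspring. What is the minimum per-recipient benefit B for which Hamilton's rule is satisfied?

r to an offspring = 1/2 (one parent–offspring link: r = (1/2)^1 = 1/2).
Hamilton's rule with n recipients of equal r: n·r·B > C, so B > C/(n·r) = 0.392/(5·0.5) = 0.1568.

0.1568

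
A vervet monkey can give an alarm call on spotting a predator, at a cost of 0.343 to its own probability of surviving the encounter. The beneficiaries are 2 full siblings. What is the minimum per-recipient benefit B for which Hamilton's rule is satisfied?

0.343

r to a full sibling = 0.5 (full sibs share both parents — two paths of length 2: r = 2·(1/2)^2 = 1/2).
Hamilton's rule with n recipients of equal r: n·r·B > C, so B > C/(n·r) = 0.343/(2·0.5) = 0.343.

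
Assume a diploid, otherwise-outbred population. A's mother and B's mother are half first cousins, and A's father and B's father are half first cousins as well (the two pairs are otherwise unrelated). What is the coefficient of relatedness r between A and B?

Independent pedigree routes through distinct common ancestors add.
A and B are related in two ways: half second cousins through their mothers (r = 1/64) and half second cousins through their fathers (r = 1/64).
r = 1/64 + 1/64 = 1/32 = 0.03125.

0.03125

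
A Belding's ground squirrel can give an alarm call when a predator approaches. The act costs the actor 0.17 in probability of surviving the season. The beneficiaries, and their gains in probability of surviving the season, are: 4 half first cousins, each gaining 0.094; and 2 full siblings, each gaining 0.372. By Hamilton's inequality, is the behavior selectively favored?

Yes

Hamilton's rule: the trait is favored when the sum of r·B over every recipient exceeds the actor's cost C.
r to a half first cousin = 0.0625 (half first cousins share one grandparent — one path of length 4: r = (1/2)^4 = 1/16).
r to a full sibling = 1/2 (full sibs share both parents — two paths of length 2: r = 2·(1/2)^2 = 1/2).
Summing one r·B term per recipient: 4·0.0625·0.094 + 2·0.5·0.372 = 0.3955.
0.3955 > 0.17: the indirect benefit exceeds the cost.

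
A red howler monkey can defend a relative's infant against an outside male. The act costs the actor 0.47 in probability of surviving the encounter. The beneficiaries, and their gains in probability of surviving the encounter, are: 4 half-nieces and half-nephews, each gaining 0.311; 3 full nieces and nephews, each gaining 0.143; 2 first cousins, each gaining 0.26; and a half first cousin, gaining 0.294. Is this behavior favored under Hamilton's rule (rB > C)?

Hamilton's rule: the trait is favored when the sum of r·B over every recipient exceeds the actor's cost C.
r to a half-niece or half-nephew = 0.125 (half-aunt/uncle↔niece/nephew: one path of length 3: r = (1/2)^3 = 1/8).
r to a full niece or nephew = 1/4 (full aunt/uncle↔niece/nephew: two paths of length 3 through the shared grandparent pair: r = 2·(1/2)^3 = 1/4).
r to a first cousin = 0.125 (first cousins share one grandparent pair — two paths of length 4: r = 2·(1/2)^4 = 1/8).
r to a half first cousin = 1/16 (half first cousins share one grandparent — one path of length 4: r = (1/2)^4 = 1/16).
Summing one r·B term per recipient: 4·0.125·0.311 + 3·0.25·0.143 + 2·0.125·0.26 + 1·0.0625·0.294 = 0.346125.
0.346125 < 0.47: the indirect benefit is less than the cost.

No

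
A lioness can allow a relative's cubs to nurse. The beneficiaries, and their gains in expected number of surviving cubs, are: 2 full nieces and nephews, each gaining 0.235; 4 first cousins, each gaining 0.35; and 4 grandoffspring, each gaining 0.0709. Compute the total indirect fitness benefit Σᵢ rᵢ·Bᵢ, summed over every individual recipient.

r to a full niece or nephew = 0.25 (full aunt/uncle↔niece/nephew: two paths of length 3 through the shared grandparent pair: r = 2·(1/2)^3 = 1/4).
r to a first cousin = 0.125 (first cousins share one grandparent pair — two paths of length 4: r = 2·(1/2)^4 = 1/8).
r to a grandoffspring = 0.25 (two parent–offspring links: r = (1/2)^2 = 1/4).
Summing one r·B term per recipient: 2·0.25·0.235 + 4·0.125·0.35 + 4·0.25·0.0709 = 0.3634.

0.3634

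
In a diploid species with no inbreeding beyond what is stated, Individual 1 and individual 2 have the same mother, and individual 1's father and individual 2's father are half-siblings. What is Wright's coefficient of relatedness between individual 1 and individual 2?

0.3125

With two independent routes of shared ancestry, r is the sum of the two contributions.
Individual 1 and individual 2 are related in two ways: half-sibs through their shared mother (r = 1/4) and half first cousins through their fathers (r = 1/16).
r = 1/4 + 1/16 = 0.3125.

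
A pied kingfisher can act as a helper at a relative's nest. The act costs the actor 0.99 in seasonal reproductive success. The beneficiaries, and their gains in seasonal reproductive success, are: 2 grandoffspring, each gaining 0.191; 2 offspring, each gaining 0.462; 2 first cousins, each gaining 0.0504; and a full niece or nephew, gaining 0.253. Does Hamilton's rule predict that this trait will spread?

No

Hamilton's rule: the trait is favored when the sum of r·B over every recipient exceeds the actor's cost C.
r to a grandoffspring = 1/4 (two parent–offspring links: r = (1/2)^2 = 1/4).
r to an offspring = 0.5 (one parent–offspring link: r = (1/2)^1 = 1/2).
r to a first cousin = 0.125 (first cousins share one grandparent pair — two paths of length 4: r = 2·(1/2)^4 = 1/8).
r to a full niece or nephew = 1/4 (full aunt/uncle↔niece/nephew: two paths of length 3 through the shared grandparent pair: r = 2·(1/2)^3 = 1/4).
Summing one r·B term per recipient: 2·0.25·0.191 + 2·0.5·0.462 + 2·0.125·0.0504 + 1·0.25·0.253 = 0.63335.
0.63335 < 0.99: the indirect benefit is less than the cost.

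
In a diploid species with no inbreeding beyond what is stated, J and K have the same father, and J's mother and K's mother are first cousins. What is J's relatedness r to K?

0.28125

Independent pedigree routes through distinct common ancestors add.
J and K are related in two ways: half-sibs through their shared father (r = 1/4) and second cousins through their mothers (r = 1/32).
r = 1/4 + 1/32 = 9/32 = 0.28125.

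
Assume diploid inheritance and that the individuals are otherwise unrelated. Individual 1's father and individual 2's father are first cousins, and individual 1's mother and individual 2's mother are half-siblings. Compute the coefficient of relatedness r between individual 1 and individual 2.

0.09375

With two independent routes of shared ancestry, r is the sum of the two contributions.
Individual 1 and individual 2 are related in two ways: second cousins through their fathers (r = 1/32) and half first cousins through their mothers (r = 1/16).
r = 1/32 + 1/16 = 3/32 = 0.09375.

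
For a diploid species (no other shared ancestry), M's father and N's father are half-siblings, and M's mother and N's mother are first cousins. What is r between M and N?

Relatedness sums over independent paths through distinct common ancestors.
M and N are related in two ways: half first cousins through their fathers (r = 1/16) and second cousins through their mothers (r = 1/32).
r = 1/16 + 1/32 = 0.09375.

0.09375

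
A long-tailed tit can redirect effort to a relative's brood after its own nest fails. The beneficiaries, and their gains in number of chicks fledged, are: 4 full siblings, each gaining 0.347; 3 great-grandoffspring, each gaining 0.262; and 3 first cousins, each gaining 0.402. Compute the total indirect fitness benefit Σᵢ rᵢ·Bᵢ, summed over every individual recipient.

0.943

r to a full sibling = 1/2 (full sibs share both parents — two paths of length 2: r = 2·(1/2)^2 = 1/2).
r to a great-grandoffspring = 0.125 (three parent–offspring links: r = (1/2)^3 = 1/8).
r to a first cousin = 0.125 (first cousins share one grandparent pair — two paths of length 4: r = 2·(1/2)^4 = 1/8).
Summing one r·B term per recipient: 4·0.5·0.347 + 3·0.125·0.262 + 3·0.125·0.402 = 0.943.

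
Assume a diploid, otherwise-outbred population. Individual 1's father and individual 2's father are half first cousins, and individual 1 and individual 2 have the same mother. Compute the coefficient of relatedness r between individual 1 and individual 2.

0.265625

With two independent routes of shared ancestry, r is the sum of the two contributions.
Individual 1 and individual 2 are related in two ways: half second cousins through their fathers (r = 1/64) and half-sibs through their shared mother (r = 1/4).
r = 1/64 + 1/4 = 17/64 = 0.265625.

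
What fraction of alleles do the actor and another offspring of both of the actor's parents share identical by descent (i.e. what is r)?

Each parent–offspring link contributes a factor of 1/2, and independent paths through distinct common ancestors add.
Full sibs share both parents — two paths of length 2: r = 2·(1/2)^2 = 1/2.

0.5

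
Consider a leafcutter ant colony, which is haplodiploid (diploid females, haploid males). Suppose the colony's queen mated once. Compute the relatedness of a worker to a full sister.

Haplodiploid full sisters inherit their father's entire haploid genome identically (contributing 1/2) and on average half of their mother's contribution (1/2 · 1/2 = 1/4); r = 1/2 + 1/4 = 3/4.

0.75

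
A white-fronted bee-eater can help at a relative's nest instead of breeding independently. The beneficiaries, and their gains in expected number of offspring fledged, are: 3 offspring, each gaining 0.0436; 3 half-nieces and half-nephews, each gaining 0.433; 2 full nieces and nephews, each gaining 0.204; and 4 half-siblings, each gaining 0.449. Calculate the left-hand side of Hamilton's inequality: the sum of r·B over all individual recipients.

0.778775

r to an offspring = 0.5 (one parent–offspring link: r = (1/2)^1 = 1/2).
r to a half-niece or half-nephew = 0.125 (half-aunt/uncle↔niece/nephew: one path of length 3: r = (1/2)^3 = 1/8).
r to a full niece or nephew = 1/4 (full aunt/uncle↔niece/nephew: two paths of length 3 through the shared grandparent pair: r = 2·(1/2)^3 = 1/4).
r to a half-sibling = 0.25 (half-sibs share one parent — one path of length 2: r = (1/2)^2 = 1/4).
Summing one r·B term per recipient: 3·0.5·0.0436 + 3·0.125·0.433 + 2·0.25·0.204 + 4·0.25·0.449 = 0.778775.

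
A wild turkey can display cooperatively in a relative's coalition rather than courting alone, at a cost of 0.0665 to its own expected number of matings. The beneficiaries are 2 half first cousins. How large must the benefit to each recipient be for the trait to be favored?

0.532

r to a half first cousin = 0.0625 (half first cousins share one grandparent — one path of length 4: r = (1/2)^4 = 1/16).
Hamilton's rule with n recipients of equal r: n·r·B > C, so B > C/(n·r) = 0.0665/(2·0.0625) = 0.532.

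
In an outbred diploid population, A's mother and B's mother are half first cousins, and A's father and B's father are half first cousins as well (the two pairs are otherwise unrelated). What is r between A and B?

Relatedness sums over independent paths through distinct common ancestors.
A and B are related in two ways: half second cousins through their mothers (r = 1/64) and half second cousins through their fathers (r = 1/64).
r = 1/64 + 1/64 = 1/32 = 0.03125.

0.03125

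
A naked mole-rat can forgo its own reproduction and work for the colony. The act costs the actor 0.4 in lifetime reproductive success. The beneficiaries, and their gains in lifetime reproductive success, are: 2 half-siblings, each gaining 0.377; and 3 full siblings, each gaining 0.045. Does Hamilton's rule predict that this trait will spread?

Hamilton's rule: the trait is favored when the sum of r·B over every recipient exceeds the actor's cost C.
r to a half-sibling = 1/4 (half-sibs share one parent — one path of length 2: r = (1/2)^2 = 1/4).
r to a full sibling = 0.5 (full sibs share both parents — two paths of length 2: r = 2·(1/2)^2 = 1/2).
Summing one r·B term per recipient: 2·0.25·0.377 + 3·0.5·0.045 = 0.256.
0.256 < 0.4: the indirect benefit is less than the cost.

No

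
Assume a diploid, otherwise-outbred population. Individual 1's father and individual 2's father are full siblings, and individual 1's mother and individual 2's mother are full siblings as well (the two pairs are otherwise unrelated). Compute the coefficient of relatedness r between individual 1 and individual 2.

0.25

Wright's path rule: contributions from independent ancestry routes add.
Individual 1 and individual 2 are related in two ways: first cousins through their fathers (r = 1/8) and first cousins through their mothers (r = 1/8) — i.e. double first cousins.
r = 1/8 + 1/8 = 1/4 = 0.25.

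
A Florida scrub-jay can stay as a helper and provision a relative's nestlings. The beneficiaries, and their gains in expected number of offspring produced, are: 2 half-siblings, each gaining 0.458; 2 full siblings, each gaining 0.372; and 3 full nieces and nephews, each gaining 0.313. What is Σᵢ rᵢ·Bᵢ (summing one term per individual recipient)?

r to a half-sibling = 1/4 (half-sibs share one parent — one path of length 2: r = (1/2)^2 = 1/4).
r to a full sibling = 1/2 (full sibs share both parents — two paths of length 2: r = 2·(1/2)^2 = 1/2).
r to a full niece or nephew = 0.25 (full aunt/uncle↔niece/nephew: two paths of length 3 through the shared grandparent pair: r = 2·(1/2)^3 = 1/4).
Summing one r·B term per recipient: 2·0.25·0.458 + 2·0.5·0.372 + 3·0.25·0.313 = 0.83575.

0.83575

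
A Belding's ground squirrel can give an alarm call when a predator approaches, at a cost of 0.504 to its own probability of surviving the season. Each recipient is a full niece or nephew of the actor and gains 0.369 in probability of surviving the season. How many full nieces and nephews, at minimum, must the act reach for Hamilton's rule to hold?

6

r to a full niece or nephew = 1/4 (full aunt/uncle↔niece/nephew: two paths of length 3 through the shared grandparent pair: r = 2·(1/2)^3 = 1/4).
Hamilton's rule: n·r·B > C  ⇒  n > C/(r·B) = 0.504/(0.25·0.369) = 5.463.
The smallest integer exceeding 5.463 is 6.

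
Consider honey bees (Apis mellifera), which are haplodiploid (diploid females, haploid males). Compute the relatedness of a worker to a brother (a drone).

0.25

Her haploid brother carries none of their father's genes and a random half of their mother's genome; that half matches the maternal half of her own genome with probability 1/2: r = 1/2 · 1/2 = 1/4.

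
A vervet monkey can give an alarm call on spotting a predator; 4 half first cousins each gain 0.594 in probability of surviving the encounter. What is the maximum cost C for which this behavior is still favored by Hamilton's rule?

0.1485

r to a half first cousin = 0.0625 (half first cousins share one grandparent — one path of length 4: r = (1/2)^4 = 1/16).
Hamilton's rule: n·r·B > C, so the trait is favored while C < n·r·B = 4·0.0625·0.594 = 0.1485.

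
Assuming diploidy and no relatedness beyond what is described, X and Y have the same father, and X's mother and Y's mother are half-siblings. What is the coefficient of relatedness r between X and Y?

0.3125

Independent pedigree routes through distinct common ancestors add.
X and Y are related in two ways: half-sibs through their shared father (r = 1/4) and half first cousins through their mothers (r = 1/16).
r = 1/4 + 1/16 = 0.3125.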